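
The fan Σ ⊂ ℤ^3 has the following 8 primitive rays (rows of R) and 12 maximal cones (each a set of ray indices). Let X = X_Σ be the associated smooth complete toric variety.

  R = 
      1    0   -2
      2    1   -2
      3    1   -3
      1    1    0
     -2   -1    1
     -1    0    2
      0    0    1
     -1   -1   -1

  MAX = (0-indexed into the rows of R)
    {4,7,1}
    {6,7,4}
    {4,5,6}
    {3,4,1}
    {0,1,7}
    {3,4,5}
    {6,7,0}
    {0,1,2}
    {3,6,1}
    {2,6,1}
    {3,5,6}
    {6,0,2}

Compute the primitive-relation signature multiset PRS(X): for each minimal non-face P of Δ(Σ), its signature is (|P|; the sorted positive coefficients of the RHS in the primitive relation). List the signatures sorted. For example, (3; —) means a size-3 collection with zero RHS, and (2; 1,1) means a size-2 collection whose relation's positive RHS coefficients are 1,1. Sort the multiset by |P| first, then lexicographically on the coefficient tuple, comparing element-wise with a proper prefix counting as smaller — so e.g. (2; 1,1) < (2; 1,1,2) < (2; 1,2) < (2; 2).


14 minimal non-faces of Δ(Σ) (on 8 rays):

  • {0,5}:  v_{0} + v_{5} = 0  →  sig = (2; —)
  • {0,3}:  v_{0} + v_{3} = v_{1}  →  sig = (2; 1)
  • {0,4}:  v_{0} + v_{4} = v_{7}  →  sig = (2; 1)
  • {1,5}:  v_{1} + v_{5} = v_{3}  →  sig = (2; 1)
  • {2,4}:  v_{2} + v_{4} = v_{0}  →  sig = (2; 1)
  • {5,7}:  v_{5} + v_{7} = v_{4}  →  sig = (2; 1)
  • {2,5}:  v_{2} + v_{5} = v_{1} + v_{6}  →  sig = (2; 1,1)
  • {3,7}:  v_{3} + v_{7} = v_{1} + v_{4}  →  sig = (2; 1,1)
  • {2,3}:  v_{2} + v_{3} = 2·v_{1} + v_{6}  →  sig = (2; 1,2)
  • {2,7}:  v_{2} + v_{7} = 2·v_{0}  →  sig = (2; 2)
  • {1,4,6}:  v_{1} + v_{4} + v_{6} = 0  →  sig = (3; —)
  • {0,1,6}:  v_{0} + v_{1} + v_{6} = v_{2}  →  sig = (3; 1)
  • {1,6,7}:  v_{1} + v_{6} + v_{7} = v_{0}  →  sig = (3; 1)
  • {3,4,6}:  v_{3} + v_{4} + v_{6} = v_{5}  →  sig = (3; 1)

Hence PRS(X_Σ) =
{ (2; —),  (2; 1) ×5,  (2; 1,1) ×2,  (2; 1,2),  (2; 2),  (3; —),  (3; 1) ×3 }


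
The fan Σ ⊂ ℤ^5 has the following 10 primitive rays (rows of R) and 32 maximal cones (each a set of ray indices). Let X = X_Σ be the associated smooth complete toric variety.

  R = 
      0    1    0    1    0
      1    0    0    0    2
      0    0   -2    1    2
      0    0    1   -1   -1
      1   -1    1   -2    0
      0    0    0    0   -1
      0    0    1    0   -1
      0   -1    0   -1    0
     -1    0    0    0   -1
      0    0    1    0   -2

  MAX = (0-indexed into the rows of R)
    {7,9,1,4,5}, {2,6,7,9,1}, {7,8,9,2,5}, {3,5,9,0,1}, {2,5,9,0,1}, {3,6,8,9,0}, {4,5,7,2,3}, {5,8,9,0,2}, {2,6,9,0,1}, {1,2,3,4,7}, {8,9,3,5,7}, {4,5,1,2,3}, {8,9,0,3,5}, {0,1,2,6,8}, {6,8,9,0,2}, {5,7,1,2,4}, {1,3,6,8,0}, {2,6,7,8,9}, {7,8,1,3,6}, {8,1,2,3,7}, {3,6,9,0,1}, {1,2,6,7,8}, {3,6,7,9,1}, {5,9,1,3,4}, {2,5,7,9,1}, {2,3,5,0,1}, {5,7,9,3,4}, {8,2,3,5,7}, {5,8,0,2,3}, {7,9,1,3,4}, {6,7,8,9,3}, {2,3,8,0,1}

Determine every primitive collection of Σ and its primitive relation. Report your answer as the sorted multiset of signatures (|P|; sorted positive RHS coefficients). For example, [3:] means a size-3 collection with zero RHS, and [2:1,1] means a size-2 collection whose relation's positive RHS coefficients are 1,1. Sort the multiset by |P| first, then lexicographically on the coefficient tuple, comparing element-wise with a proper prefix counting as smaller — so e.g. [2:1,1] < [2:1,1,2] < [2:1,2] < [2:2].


The 11 primitive collections of Σ (r=10, n=5):

  P={0,7}:  v_{0} + v_{7} = 0 — sig = [2:]
  P={5,6}:  v_{5} + v_{6} = v_{9} — sig = [2:1]
  P={4,8}:  v_{4} + v_{8} = v_{3} + v_{7} — sig = [2:1,1]
  P={0,4}:  v_{0} + v_{4} = v_{1} + v_{3} + v_{5} — sig = [2:1,1,1]
  P={4,6}:  v_{4} + v_{6} = v_{1} + v_{3} + v_{7} + v_{9} — sig = [2:1,1,1,1]
  P={1,5,8}:  v_{1} + v_{5} + v_{8} = 0 — sig = [3:]
  P={2,3,6}:  v_{2} + v_{3} + v_{6} = 0 — sig = [3:]
  P={1,8,9}:  v_{1} + v_{8} + v_{9} = v_{6} — sig = [3:1]
  P={2,3,9}:  v_{2} + v_{3} + v_{9} = v_{5} — sig = [3:1]
  P={2,4,9}:  v_{2} + v_{4} + v_{9} = v_{1} + 2·v_{5} + v_{7} — sig = [3:1,1,2]
  P={1,3,5,7}:  v_{1} + v_{3} + v_{5} + v_{7} = v_{4} — sig = [4:1]

Signatures (|P|; sorted positive RHS coefficients), sorted:
    |P|=2: 5 collections, coeffs (), (1), (1,1), (1,1,1), (1,1,1,1)
    |P|=3: 5 collections, coeffs (), (), (1), (1), (1,1,2)
    |P|=4: 1 collection, coeffs (1)


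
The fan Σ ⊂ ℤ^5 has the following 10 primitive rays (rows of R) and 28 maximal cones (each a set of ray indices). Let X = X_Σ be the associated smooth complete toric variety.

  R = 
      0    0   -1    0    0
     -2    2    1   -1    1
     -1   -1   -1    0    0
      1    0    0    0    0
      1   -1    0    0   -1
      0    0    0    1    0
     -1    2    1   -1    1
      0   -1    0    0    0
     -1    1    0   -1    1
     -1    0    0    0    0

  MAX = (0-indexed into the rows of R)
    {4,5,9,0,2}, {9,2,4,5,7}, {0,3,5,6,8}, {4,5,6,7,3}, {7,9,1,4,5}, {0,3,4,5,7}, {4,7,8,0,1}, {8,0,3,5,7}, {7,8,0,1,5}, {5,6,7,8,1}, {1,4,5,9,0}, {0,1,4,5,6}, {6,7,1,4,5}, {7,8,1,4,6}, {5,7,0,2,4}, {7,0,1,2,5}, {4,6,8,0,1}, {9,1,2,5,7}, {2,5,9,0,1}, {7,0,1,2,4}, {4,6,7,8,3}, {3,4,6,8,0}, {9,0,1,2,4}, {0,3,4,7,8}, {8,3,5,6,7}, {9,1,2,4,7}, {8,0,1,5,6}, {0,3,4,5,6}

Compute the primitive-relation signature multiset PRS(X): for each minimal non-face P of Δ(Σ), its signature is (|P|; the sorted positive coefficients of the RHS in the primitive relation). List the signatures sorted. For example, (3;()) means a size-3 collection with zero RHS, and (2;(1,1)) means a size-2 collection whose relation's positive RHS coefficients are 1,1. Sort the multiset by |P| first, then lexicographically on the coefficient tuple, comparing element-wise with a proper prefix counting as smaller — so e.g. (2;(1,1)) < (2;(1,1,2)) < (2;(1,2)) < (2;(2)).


|primitive collections| = 12. Relations:

  P={3,9}:  v_{3} + v_{9} = 0 — sig = (2;())
  P={1,3}:  v_{1} + v_{3} = v_{6} — sig = (2;(1))
  P={6,9}:  v_{6} + v_{9} = v_{1} — sig = (2;(1))
  P={2,3}:  v_{2} + v_{3} = v_{0} + v_{7} — sig = (2;(1,1))
  P={2,6}:  v_{2} + v_{6} = v_{0} + v_{1} + v_{7} — sig = (2;(1,1,1))
  P={8,9}:  v_{8} + v_{9} = v_{0} + v_{1} + v_{7} — sig = (2;(1,1,1))
  P={2,8}:  v_{2} + v_{8} = 2·v_{0} + v_{1} + 2·v_{7} — sig = (2;(1,2,2))
  P={4,5,8}:  v_{4} + v_{5} + v_{8} = 0 — sig = (3;())
  P={0,6,7}:  v_{0} + v_{6} + v_{7} = v_{8} — sig = (3;(1))
  P={0,7,9}:  v_{0} + v_{7} + v_{9} = v_{2} — sig = (3;(1))
  P={1,2,4,5}:  v_{1} + v_{2} + v_{4} + v_{5} = 2·v_{9} — sig = (4;(2))
  P={0,1,4,5,7}:  v_{0} + v_{1} + v_{4} + v_{5} + v_{7} = v_{9} — sig = (5;(1))

so the primitive-relation signature multiset is
[(2;()), (2;(1)), (2;(1)), (2;(1,1)), (2;(1,1,1)), (2;(1,1,1)), (2;(1,2,2)), (3;()), (3;(1)), (3;(1)), (4;(2)), (5;(1))]


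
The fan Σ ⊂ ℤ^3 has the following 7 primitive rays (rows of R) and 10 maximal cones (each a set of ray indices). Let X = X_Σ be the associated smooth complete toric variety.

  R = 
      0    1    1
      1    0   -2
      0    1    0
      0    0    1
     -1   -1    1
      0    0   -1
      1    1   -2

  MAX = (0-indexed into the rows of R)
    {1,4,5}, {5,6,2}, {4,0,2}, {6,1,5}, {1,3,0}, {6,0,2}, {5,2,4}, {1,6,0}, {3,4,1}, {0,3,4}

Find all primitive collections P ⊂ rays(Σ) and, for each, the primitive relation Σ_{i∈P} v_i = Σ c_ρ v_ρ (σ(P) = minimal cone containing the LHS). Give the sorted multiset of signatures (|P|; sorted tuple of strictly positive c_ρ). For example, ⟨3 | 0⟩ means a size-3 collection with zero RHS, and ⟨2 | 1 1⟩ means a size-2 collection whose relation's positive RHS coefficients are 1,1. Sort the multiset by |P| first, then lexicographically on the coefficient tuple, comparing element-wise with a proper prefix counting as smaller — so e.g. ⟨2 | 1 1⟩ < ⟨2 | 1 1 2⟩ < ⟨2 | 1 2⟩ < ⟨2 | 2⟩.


|primitive collections| = 7. Relations:

  {3,5}:  v_{3} + v_{5} = 0 — sig = ⟨2 | 0⟩
  {0,5}:  v_{0} + v_{5} = v_{2} — sig = ⟨2 | 1⟩
  {1,2}:  v_{1} + v_{2} = v_{6} — sig = ⟨2 | 1⟩
  {2,3}:  v_{2} + v_{3} = v_{0} — sig = ⟨2 | 1⟩
  {4,6}:  v_{4} + v_{6} = v_{5} — sig = ⟨2 | 1⟩
  {3,6}:  v_{3} + v_{6} = v_{0} + v_{1} — sig = ⟨2 | 1 1⟩
  {0,1,4}:  v_{0} + v_{1} + v_{4} = 0 — sig = ⟨3 | 0⟩

Signatures (|P|; sorted positive RHS coefficients), sorted:
{ ⟨2 | 0⟩,  ⟨2 | 1⟩ ×4,  ⟨2 | 1 1⟩,  ⟨3 | 0⟩ }


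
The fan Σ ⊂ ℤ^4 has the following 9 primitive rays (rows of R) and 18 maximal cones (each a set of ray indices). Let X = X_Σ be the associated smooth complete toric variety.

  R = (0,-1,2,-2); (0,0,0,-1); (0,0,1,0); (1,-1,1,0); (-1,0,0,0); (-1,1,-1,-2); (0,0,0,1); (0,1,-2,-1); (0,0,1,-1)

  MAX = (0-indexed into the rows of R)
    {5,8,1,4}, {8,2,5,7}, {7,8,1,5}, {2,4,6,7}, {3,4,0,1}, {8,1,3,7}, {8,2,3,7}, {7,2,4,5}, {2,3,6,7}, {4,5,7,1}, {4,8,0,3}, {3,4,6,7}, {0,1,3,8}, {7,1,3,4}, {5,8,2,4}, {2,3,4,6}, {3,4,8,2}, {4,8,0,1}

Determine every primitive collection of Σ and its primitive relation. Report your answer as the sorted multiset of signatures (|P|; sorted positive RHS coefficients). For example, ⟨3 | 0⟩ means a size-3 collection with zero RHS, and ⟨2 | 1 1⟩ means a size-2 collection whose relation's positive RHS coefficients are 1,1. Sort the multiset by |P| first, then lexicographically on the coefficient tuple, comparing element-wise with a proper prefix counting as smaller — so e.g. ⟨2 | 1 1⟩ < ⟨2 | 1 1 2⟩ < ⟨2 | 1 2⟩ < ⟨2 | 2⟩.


Δ(Σ) — 9 vertices, 12 min non-faces:

  {1,6}:  v_{1} + v_{6} = 0 — sig = ⟨2 | 0⟩
  {1,2}:  v_{1} + v_{2} = v_{8} — sig = ⟨2 | 1⟩
  {6,8}:  v_{6} + v_{8} = v_{2} — sig = ⟨2 | 1⟩
  {0,6}:  v_{0} + v_{6} = v_{3} + v_{4} + v_{8} — sig = ⟨2 | 1 1 1⟩
  {5,6}:  v_{5} + v_{6} = v_{2} + v_{4} + v_{7} — sig = ⟨2 | 1 1 1⟩
  {0,2}:  v_{0} + v_{2} = v_{3} + v_{4} + 2·v_{8} — sig = ⟨2 | 1 1 2⟩
  {0,5}:  v_{0} + v_{5} = 3·v_{1} + v_{4} + v_{8} — sig = ⟨2 | 1 1 3⟩
  {3,5}:  v_{3} + v_{5} = 2·v_{1} — sig = ⟨2 | 2⟩
  {0,7}:  v_{0} + v_{7} = 3·v_{1} — sig = ⟨2 | 3⟩
  {4,7,8}:  v_{4} + v_{7} + v_{8} = v_{5} — sig = ⟨3 | 1⟩
  {1,3,4,8}:  v_{1} + v_{3} + v_{4} + v_{8} = v_{0} — sig = ⟨4 | 1⟩
  {2,3,4,7}:  v_{2} + v_{3} + v_{4} + v_{7} = v_{1} — sig = ⟨4 | 1⟩

Sorted signature multiset PRS(X):
    ⟨2 | 0⟩
    ⟨2 | 1⟩
    ⟨2 | 1⟩
    ⟨2 | 1 1 1⟩
    ⟨2 | 1 1 1⟩
    ⟨2 | 1 1 2⟩
    ⟨2 | 1 1 3⟩
    ⟨2 | 2⟩
    ⟨2 | 3⟩
    ⟨3 | 1⟩
    ⟨4 | 1⟩
    ⟨4 | 1⟩


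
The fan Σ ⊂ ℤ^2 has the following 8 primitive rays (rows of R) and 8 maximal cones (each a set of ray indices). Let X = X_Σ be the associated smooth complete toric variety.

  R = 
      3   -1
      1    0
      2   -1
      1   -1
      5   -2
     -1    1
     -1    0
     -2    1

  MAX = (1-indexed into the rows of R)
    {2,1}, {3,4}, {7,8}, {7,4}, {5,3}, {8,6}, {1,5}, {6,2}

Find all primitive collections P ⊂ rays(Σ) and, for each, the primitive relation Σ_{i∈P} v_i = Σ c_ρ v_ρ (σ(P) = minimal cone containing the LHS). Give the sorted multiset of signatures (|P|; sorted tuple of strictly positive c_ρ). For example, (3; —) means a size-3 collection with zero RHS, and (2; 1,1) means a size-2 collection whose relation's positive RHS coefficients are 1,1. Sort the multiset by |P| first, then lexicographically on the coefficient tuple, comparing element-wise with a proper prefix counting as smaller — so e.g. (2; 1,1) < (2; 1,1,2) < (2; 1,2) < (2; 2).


20 collections generate NE(X_Σ); each relation:

  P={2,7}:  v_{2} + v_{7} = 0  ⟹  sig = (2; —)
  P={3,8}:  v_{3} + v_{8} = 0  ⟹  sig = (2; —)
  P={4,6}:  v_{4} + v_{6} = 0  ⟹  sig = (2; —)
  P={1,3}:  v_{1} + v_{3} = v_{5}  ⟹  sig = (2; 1)
  P={1,7}:  v_{1} + v_{7} = v_{3}  ⟹  sig = (2; 1)
  P={1,8}:  v_{1} + v_{8} = v_{2}  ⟹  sig = (2; 1)
  P={2,3}:  v_{2} + v_{3} = v_{1}  ⟹  sig = (2; 1)
  P={2,4}:  v_{2} + v_{4} = v_{3}  ⟹  sig = (2; 1)
  P={2,8}:  v_{2} + v_{8} = v_{6}  ⟹  sig = (2; 1)
  P={3,6}:  v_{3} + v_{6} = v_{2}  ⟹  sig = (2; 1)
  P={3,7}:  v_{3} + v_{7} = v_{4}  ⟹  sig = (2; 1)
  P={4,8}:  v_{4} + v_{8} = v_{7}  ⟹  sig = (2; 1)
  P={5,8}:  v_{5} + v_{8} = v_{1}  ⟹  sig = (2; 1)
  P={6,7}:  v_{6} + v_{7} = v_{8}  ⟹  sig = (2; 1)
  P={5,6}:  v_{5} + v_{6} = v_{1} + v_{2}  ⟹  sig = (2; 1,1)
  P={1,4}:  v_{1} + v_{4} = 2·v_{3}  ⟹  sig = (2; 2)
  P={1,6}:  v_{1} + v_{6} = 2·v_{2}  ⟹  sig = (2; 2)
  P={2,5}:  v_{2} + v_{5} = 2·v_{1}  ⟹  sig = (2; 2)
  P={5,7}:  v_{5} + v_{7} = 2·v_{3}  ⟹  sig = (2; 2)
  P={4,5}:  v_{4} + v_{5} = 3·v_{3}  ⟹  sig = (2; 3)

so the primitive-relation signature multiset is
    |P|=2: 20 collections, coeffs (), (), (), (1), (1), (1), (1), (1), (1), (1), (1), (1), (1), (1), (1,1), (2), (2), (2), (2), (3)


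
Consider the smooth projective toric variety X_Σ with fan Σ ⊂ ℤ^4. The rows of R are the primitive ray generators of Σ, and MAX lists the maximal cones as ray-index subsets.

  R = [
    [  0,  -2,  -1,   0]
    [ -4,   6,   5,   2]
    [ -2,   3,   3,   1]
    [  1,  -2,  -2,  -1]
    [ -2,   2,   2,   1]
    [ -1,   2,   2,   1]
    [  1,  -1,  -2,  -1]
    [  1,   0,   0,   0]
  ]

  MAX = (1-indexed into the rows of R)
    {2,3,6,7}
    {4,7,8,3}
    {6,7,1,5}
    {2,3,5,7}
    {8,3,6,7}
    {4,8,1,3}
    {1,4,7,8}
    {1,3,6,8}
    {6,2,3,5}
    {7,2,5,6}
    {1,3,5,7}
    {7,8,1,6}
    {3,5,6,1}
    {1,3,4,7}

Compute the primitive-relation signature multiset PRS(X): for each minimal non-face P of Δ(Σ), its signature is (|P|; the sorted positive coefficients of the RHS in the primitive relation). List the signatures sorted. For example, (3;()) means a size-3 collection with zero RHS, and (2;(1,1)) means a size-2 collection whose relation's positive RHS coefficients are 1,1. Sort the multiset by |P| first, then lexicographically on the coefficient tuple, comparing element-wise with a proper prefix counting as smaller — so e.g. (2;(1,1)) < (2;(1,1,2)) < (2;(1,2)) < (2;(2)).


|primitive collections| = 9. Relations:

  • {4,6}:  v_{4} + v_{6} = 0  →  sig = (2;())
  • {5,8}:  v_{5} + v_{8} = v_{6}  →  sig = (2;(1))
  • {2,4}:  v_{2} + v_{4} = v_{3} + v_{5} + v_{7}  →  sig = (2;(1,1,1))
  • {4,5}:  v_{4} + v_{5} = v_{1} + v_{3} + v_{7}  →  sig = (2;(1,1,1))
  • {2,8}:  v_{2} + v_{8} = v_{3} + 2·v_{6} + v_{7}  →  sig = (2;(1,1,2))
  • {1,2}:  v_{1} + v_{2} = 2·v_{5}  →  sig = (2;(2))
  • {1,3,7,8}:  v_{1} + v_{3} + v_{7} + v_{8} = 0  →  sig = (4;())
  • {1,3,6,7}:  v_{1} + v_{3} + v_{6} + v_{7} = v_{5}  →  sig = (4;(1))
  • {3,5,6,7}:  v_{3} + v_{5} + v_{6} + v_{7} = v_{2}  →  sig = (4;(1))

Sorted signature multiset PRS(X):
    |P|=2: 6 collections, coeffs (), (1), (1,1,1), (1,1,1), (1,1,2), (2)
    |P|=4: 3 collections, coeffs (), (1), (1)


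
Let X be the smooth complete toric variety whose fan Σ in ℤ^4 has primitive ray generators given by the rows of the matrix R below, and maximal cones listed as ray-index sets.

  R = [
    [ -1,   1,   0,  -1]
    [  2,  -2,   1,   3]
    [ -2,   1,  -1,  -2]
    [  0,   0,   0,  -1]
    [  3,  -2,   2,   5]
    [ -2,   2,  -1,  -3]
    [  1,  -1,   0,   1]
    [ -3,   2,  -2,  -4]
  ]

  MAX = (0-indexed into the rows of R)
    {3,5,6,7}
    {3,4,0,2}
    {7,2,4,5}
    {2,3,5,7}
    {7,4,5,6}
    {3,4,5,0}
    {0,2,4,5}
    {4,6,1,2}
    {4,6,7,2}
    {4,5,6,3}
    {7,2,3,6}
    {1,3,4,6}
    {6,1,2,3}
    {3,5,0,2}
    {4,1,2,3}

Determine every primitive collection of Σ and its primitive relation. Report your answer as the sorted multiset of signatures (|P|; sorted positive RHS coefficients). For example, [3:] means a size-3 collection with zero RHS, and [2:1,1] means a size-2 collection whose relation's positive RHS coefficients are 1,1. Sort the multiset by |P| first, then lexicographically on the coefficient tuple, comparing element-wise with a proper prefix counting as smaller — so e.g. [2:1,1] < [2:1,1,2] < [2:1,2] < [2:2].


Σ has 9 primitive collections:

  • {0,6}:  v_{0} + v_{6} = 0  so sig = [2:]
  • {1,5}:  v_{1} + v_{5} = 0  so sig = [2:]
  • {0,7}:  v_{0} + v_{7} = v_{2} + v_{5}  so sig = [2:1,1]
  • {1,7}:  v_{1} + v_{7} = v_{2} + v_{6}  so sig = [2:1,1]
  • {0,1}:  v_{0} + v_{1} = v_{2} + v_{3} + v_{4}  so sig = [2:1,1,1]
  • {3,4,7}:  v_{3} + v_{4} + v_{7} = 0  so sig = [3:]
  • {2,5,6}:  v_{2} + v_{5} + v_{6} = v_{7}  so sig = [3:1]
  • {2,3,4,5}:  v_{2} + v_{3} + v_{4} + v_{5} = v_{0}  so sig = [4:1]
  • {2,3,4,6}:  v_{2} + v_{3} + v_{4} + v_{6} = v_{1}  so sig = [4:1]

Signatures (|P|; sorted positive RHS coefficients), sorted:
[[2:], [2:], [2:1,1], [2:1,1], [2:1,1,1], [3:], [3:1], [4:1], [4:1]]


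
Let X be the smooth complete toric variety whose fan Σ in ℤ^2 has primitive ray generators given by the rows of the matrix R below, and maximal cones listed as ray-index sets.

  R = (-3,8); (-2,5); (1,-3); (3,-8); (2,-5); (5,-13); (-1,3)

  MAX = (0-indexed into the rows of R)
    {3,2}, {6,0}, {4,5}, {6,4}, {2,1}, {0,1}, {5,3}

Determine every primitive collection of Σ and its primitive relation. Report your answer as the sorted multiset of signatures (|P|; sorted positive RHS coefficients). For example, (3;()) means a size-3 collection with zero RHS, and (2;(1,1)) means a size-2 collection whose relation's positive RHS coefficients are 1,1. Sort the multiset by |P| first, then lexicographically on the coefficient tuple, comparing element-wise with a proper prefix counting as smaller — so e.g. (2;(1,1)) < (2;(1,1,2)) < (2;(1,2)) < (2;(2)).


The 14 primitive collections of Σ (r=7, n=2):

  P={0,3}:  v_{0} + v_{3} = 0 — sig = (2;())
  P={1,4}:  v_{1} + v_{4} = 0 — sig = (2;())
  P={2,6}:  v_{2} + v_{6} = 0 — sig = (2;())
  P={0,2}:  v_{0} + v_{2} = v_{1} — sig = (2;(1))
  P={0,4}:  v_{0} + v_{4} = v_{6} — sig = (2;(1))
  P={0,5}:  v_{0} + v_{5} = v_{4} — sig = (2;(1))
  P={1,3}:  v_{1} + v_{3} = v_{2} — sig = (2;(1))
  P={1,5}:  v_{1} + v_{5} = v_{3} — sig = (2;(1))
  P={1,6}:  v_{1} + v_{6} = v_{0} — sig = (2;(1))
  P={2,4}:  v_{2} + v_{4} = v_{3} — sig = (2;(1))
  P={3,4}:  v_{3} + v_{4} = v_{5} — sig = (2;(1))
  P={3,6}:  v_{3} + v_{6} = v_{4} — sig = (2;(1))
  P={2,5}:  v_{2} + v_{5} = 2·v_{3} — sig = (2;(2))
  P={5,6}:  v_{5} + v_{6} = 2·v_{4} — sig = (2;(2))

Hence PRS(X_Σ) =
{ (2;()) ×3,  (2;(1)) ×9,  (2;(2)) ×2 }


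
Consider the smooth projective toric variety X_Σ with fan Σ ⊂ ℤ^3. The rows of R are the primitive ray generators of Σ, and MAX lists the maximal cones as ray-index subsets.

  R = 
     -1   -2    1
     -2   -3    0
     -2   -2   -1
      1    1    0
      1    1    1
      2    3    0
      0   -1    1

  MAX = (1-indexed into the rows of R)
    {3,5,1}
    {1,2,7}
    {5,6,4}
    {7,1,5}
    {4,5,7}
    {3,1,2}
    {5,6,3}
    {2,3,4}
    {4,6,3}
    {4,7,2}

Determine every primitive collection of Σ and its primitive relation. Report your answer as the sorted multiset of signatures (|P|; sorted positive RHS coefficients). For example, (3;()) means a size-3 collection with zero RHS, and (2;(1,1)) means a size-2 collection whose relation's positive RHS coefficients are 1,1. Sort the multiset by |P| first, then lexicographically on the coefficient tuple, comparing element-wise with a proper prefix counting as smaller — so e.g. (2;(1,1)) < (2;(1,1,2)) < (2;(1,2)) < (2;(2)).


The 7 primitive collections of Σ (r=7, n=3):

  • {2,6}:  v_{2} + v_{6} = 0  ⟹  sig = (2;())
  • {1,4}:  v_{1} + v_{4} = v_{7}  ⟹  sig = (2;(1))
  • {1,6}:  v_{1} + v_{6} = v_{5}  ⟹  sig = (2;(1))
  • {2,5}:  v_{2} + v_{5} = v_{1}  ⟹  sig = (2;(1))
  • {3,7}:  v_{3} + v_{7} = v_{2}  ⟹  sig = (2;(1))
  • {6,7}:  v_{6} + v_{7} = v_{4} + v_{5}  ⟹  sig = (2;(1,1))
  • {3,4,5}:  v_{3} + v_{4} + v_{5} = 0  ⟹  sig = (3;())

Signatures (|P|; sorted positive RHS coefficients), sorted:
    (2;())
    (2;(1))
    (2;(1))
    (2;(1))
    (2;(1))
    (2;(1,1))
    (3;())


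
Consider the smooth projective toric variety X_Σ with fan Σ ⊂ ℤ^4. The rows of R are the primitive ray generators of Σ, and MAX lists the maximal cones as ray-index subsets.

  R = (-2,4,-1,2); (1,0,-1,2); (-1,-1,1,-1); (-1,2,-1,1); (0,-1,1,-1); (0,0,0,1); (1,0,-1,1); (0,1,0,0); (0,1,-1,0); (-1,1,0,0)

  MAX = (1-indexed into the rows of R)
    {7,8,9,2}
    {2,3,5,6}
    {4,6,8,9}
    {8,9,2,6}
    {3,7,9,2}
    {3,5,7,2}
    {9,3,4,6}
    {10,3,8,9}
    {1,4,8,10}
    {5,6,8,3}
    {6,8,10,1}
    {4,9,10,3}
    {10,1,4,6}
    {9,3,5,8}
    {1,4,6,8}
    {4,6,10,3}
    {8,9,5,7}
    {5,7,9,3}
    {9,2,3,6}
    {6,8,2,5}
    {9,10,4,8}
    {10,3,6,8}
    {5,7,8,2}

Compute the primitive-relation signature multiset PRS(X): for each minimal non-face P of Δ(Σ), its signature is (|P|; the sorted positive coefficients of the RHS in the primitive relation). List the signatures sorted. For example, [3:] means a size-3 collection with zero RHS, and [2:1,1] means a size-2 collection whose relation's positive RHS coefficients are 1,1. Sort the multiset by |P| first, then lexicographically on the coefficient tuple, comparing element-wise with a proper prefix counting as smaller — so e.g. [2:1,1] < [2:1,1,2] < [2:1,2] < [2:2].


|primitive collections| = 20. Relations:

  • {4,5}:  v_{4} + v_{5} = v_{10}  ⟹  sig = [2:1]
  • {6,7}:  v_{6} + v_{7} = v_{2}  ⟹  sig = [2:1]
  • {5,10}:  v_{5} + v_{10} = v_{3} + v_{8}  ⟹  sig = [2:1,1]
  • {7,10}:  v_{7} + v_{10} = v_{6} + v_{9}  ⟹  sig = [2:1,1]
  • {1,7}:  v_{1} + v_{7} = v_{4} + 2·v_{6} + v_{8} + v_{9}  ⟹  sig = [2:1,1,1,2]
  • {1,2}:  v_{1} + v_{2} = v_{4} + 3·v_{6} + v_{8} + v_{9}  ⟹  sig = [2:1,1,1,3]
  • {1,5}:  v_{1} + v_{5} = v_{6} + v_{8} + 2·v_{10}  ⟹  sig = [2:1,1,2]
  • {1,9}:  v_{1} + v_{9} = 2·v_{4} + v_{8}  ⟹  sig = [2:1,2]
  • {2,10}:  v_{2} + v_{10} = 2·v_{6} + v_{9}  ⟹  sig = [2:1,2]
  • {1,3}:  v_{1} + v_{3} = v_{6} + 3·v_{10}  ⟹  sig = [2:1,3]
  • {4,7}:  v_{4} + v_{7} = 2·v_{6} + 2·v_{9}  ⟹  sig = [2:2,2]
  • {2,4}:  v_{2} + v_{4} = 3·v_{6} + 2·v_{9}  ⟹  sig = [2:2,3]
  • {3,7,8}:  v_{3} + v_{7} + v_{8} = 0  ⟹  sig = [3:]
  • {5,6,9}:  v_{5} + v_{6} + v_{9} = 0  ⟹  sig = [3:]
  • {2,3,8}:  v_{2} + v_{3} + v_{8} = v_{6}  ⟹  sig = [3:1]
  • {2,5,9}:  v_{2} + v_{5} + v_{9} = v_{7}  ⟹  sig = [3:1]
  • {6,9,10}:  v_{6} + v_{9} + v_{10} = v_{4}  ⟹  sig = [3:1]
  • {3,4,8}:  v_{3} + v_{4} + v_{8} = 2·v_{10}  ⟹  sig = [3:2]
  • {3,6,8,9}:  v_{3} + v_{6} + v_{8} + v_{9} = v_{10}  ⟹  sig = [4:1]
  • {4,6,8,10}:  v_{4} + v_{6} + v_{8} + v_{10} = v_{1}  ⟹  sig = [4:1]

Sorted signature multiset PRS(X):
{ [2:1] ×2,  [2:1,1] ×2,  [2:1,1,1,2],  [2:1,1,1,3],  [2:1,1,2],  [2:1,2] ×2,  [2:1,3],  [2:2,2],  [2:2,3],  [3:] ×2,  [3:1] ×3,  [3:2],  [4:1] ×2 }


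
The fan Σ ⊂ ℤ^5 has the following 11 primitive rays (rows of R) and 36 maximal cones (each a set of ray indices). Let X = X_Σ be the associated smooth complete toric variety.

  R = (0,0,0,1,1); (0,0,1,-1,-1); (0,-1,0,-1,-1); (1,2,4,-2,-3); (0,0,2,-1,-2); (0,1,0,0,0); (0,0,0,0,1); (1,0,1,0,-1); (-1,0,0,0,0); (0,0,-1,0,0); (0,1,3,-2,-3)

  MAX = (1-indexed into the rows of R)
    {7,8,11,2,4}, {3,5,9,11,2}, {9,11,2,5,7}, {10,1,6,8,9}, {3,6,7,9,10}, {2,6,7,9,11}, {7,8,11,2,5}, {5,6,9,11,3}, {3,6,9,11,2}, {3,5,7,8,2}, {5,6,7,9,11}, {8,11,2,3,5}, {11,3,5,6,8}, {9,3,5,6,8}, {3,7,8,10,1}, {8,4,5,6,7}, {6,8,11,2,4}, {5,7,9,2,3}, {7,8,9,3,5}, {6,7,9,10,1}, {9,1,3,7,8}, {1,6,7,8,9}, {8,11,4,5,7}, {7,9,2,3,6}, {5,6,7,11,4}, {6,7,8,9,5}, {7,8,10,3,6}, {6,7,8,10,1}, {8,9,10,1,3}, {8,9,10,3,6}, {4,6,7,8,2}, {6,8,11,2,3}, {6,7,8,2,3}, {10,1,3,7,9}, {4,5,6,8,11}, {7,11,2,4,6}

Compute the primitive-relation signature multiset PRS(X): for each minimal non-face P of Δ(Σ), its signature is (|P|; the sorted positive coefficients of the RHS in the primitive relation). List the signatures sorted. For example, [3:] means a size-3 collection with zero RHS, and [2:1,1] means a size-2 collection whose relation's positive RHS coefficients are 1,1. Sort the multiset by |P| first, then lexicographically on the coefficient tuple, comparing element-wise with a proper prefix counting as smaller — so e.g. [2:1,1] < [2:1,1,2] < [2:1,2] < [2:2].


20 collections generate NE(X_Σ); each relation:

  • {2,10}:  v_{2} + v_{10} = v_{3} + v_{6}  so sig = [2:1,1]
  • {1,2}:  v_{1} + v_{2} = v_{7} + v_{8} + v_{9}  so sig = [2:1,1,1]
  • {5,10}:  v_{5} + v_{10} = v_{3} + v_{6} + v_{8} + v_{9}  so sig = [2:1,1,1,1]
  • {1,11}:  v_{1} + v_{11} = v_{5} + v_{6} + v_{7} + v_{8} + v_{9}  so sig = [2:1,1,1,1,1]
  • {10,11}:  v_{10} + v_{11} = v_{3} + v_{5} + 2·v_{6}  so sig = [2:1,1,2]
  • {1,4}:  v_{1} + v_{4} = v_{5} + 2·v_{6} + 2·v_{7} + 2·v_{8} + v_{9}  so sig = [2:1,1,2,2,2]
  • {3,4}:  v_{3} + v_{4} = 3·v_{2} + v_{6} + v_{8}  so sig = [2:1,1,3]
  • {1,5}:  v_{1} + v_{5} = v_{7} + 2·v_{8} + 2·v_{9}  so sig = [2:1,2,2]
  • {4,9}:  v_{4} + v_{9} = 2·v_{5} + 2·v_{6} + v_{7}  so sig = [2:1,2,2]
  • {4,10}:  v_{4} + v_{10} = 2·v_{2} + 2·v_{6} + v_{8}  so sig = [2:1,2,2]
  • {1,3,6}:  v_{1} + v_{3} + v_{6} = 0  so sig = [3:]
  • {2,5,6}:  v_{2} + v_{5} + v_{6} = v_{11}  so sig = [3:1]
  • {2,8,9}:  v_{2} + v_{8} + v_{9} = v_{5}  so sig = [3:1]
  • {2,4,5}:  v_{2} + v_{4} + v_{5} = v_{7} + v_{8} + 2·v_{11}  so sig = [3:1,1,2]
  • {8,9,11}:  v_{8} + v_{9} + v_{11} = 2·v_{5} + v_{6}  so sig = [3:1,2]
  • {3,7,11}:  v_{3} + v_{7} + v_{11} = 3·v_{2}  so sig = [3:3]
  • {7,8,9,10}:  v_{7} + v_{8} + v_{9} + v_{10} = 0  so sig = [4:]
  • {6,7,8,11}:  v_{6} + v_{7} + v_{8} + v_{11} = v_{4}  so sig = [4:1]
  • {3,5,6,7}:  v_{3} + v_{5} + v_{6} + v_{7} = 2·v_{2}  so sig = [4:2]
  • {3,6,7,8,9}:  v_{3} + v_{6} + v_{7} + v_{8} + v_{9} = v_{2}  so sig = [5:1]

Sorted signature multiset PRS(X):
{ [2:1,1],  [2:1,1,1],  [2:1,1,1,1],  [2:1,1,1,1,1],  [2:1,1,2],  [2:1,1,2,2,2],  [2:1,1,3],  [2:1,2,2] ×3,  [3:],  [3:1] ×2,  [3:1,1,2],  [3:1,2],  [3:3],  [4:],  [4:1],  [4:2],  [5:1] }


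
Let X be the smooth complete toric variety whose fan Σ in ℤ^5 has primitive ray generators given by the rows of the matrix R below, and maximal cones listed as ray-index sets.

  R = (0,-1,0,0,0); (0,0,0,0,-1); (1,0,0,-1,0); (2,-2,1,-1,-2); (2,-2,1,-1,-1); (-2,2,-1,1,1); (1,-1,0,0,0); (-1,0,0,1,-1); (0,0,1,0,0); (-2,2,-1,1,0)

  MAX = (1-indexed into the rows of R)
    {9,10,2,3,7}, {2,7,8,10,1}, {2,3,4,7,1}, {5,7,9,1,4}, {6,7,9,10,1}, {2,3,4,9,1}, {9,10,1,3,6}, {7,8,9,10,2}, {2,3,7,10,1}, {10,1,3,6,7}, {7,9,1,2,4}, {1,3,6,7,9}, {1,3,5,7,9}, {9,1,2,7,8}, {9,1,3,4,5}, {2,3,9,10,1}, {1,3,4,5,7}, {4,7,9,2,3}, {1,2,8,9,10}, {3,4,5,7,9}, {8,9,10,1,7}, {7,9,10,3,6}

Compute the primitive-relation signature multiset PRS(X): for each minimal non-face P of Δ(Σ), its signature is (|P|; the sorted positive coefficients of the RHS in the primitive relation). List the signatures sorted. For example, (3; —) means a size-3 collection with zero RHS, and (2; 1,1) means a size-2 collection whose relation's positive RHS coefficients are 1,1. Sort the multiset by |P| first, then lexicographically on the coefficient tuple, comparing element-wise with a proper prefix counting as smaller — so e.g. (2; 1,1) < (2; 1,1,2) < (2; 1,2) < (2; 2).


14 collections generate NE(X_Σ); each relation:

  P={5,6}:  v_{5} + v_{6} = 0  ⟹  sig = (2; —)
  P={2,5}:  v_{2} + v_{5} = v_{4}  ⟹  sig = (2; 1)
  P={2,6}:  v_{2} + v_{6} = v_{10}  ⟹  sig = (2; 1)
  P={3,8}:  v_{3} + v_{8} = v_{2}  ⟹  sig = (2; 1)
  P={4,6}:  v_{4} + v_{6} = v_{2}  ⟹  sig = (2; 1)
  P={5,10}:  v_{5} + v_{10} = v_{2}  ⟹  sig = (2; 1)
  P={5,8}:  v_{5} + v_{8} = v_{1} + 2·v_{2} + v_{7} + v_{9}  ⟹  sig = (2; 1,1,1,2)
  P={6,8}:  v_{6} + v_{8} = v_{1} + v_{7} + v_{9} + 2·v_{10}  ⟹  sig = (2; 1,1,1,2)
  P={4,8}:  v_{4} + v_{8} = v_{1} + 3·v_{2} + v_{7} + v_{9}  ⟹  sig = (2; 1,1,1,3)
  P={4,10}:  v_{4} + v_{10} = 2·v_{2}  ⟹  sig = (2; 2)
  P={1,3,7,9,10}:  v_{1} + v_{3} + v_{7} + v_{9} + v_{10} = 0  ⟹  sig = (5; —)
  P={1,2,3,7,9}:  v_{1} + v_{2} + v_{3} + v_{7} + v_{9} = v_{5}  ⟹  sig = (5; 1)
  P={1,2,7,9,10}:  v_{1} + v_{2} + v_{7} + v_{9} + v_{10} = v_{8}  ⟹  sig = (5; 1)
  P={1,3,4,7,9}:  v_{1} + v_{3} + v_{4} + v_{7} + v_{9} = 2·v_{5}  ⟹  sig = (5; 2)

Sorted signature multiset PRS(X):
{ (2; —),  (2; 1) ×5,  (2; 1,1,1,2) ×2,  (2; 1,1,1,3),  (2; 2),  (5; —),  (5; 1) ×2,  (5; 2) }


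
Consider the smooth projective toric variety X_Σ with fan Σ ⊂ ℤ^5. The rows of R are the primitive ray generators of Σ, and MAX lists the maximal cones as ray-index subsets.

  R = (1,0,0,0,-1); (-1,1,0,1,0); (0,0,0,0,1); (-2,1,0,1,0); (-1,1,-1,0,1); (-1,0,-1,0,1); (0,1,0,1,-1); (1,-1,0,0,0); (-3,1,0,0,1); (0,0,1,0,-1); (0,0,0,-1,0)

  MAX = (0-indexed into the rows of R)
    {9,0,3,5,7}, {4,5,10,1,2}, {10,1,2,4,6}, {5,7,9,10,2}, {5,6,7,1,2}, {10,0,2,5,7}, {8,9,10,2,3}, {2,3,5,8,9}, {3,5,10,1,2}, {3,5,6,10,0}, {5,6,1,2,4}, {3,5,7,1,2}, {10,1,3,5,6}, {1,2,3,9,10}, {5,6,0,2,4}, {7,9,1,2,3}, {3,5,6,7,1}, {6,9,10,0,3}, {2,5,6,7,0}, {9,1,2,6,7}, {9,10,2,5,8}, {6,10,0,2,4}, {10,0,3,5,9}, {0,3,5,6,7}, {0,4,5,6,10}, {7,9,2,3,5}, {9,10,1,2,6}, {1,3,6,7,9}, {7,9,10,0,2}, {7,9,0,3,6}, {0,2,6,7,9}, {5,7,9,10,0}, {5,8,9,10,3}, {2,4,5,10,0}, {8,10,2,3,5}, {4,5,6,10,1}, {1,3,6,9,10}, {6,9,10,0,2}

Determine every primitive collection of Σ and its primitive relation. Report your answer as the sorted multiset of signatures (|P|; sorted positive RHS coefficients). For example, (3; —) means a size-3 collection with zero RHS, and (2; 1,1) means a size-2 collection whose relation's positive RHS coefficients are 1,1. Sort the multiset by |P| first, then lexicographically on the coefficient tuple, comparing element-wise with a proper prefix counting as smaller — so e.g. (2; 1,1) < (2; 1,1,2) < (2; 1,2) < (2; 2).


The 19 primitive collections of Σ (r=11, n=5):

  {0,1}:  v_{0} + v_{1} = v_{6}  so sig = (2; 1)
  {0,8}:  v_{0} + v_{8} = v_{3} + v_{10}  so sig = (2; 1,1)
  {4,9}:  v_{4} + v_{9} = v_{1} + v_{10}  so sig = (2; 1,1)
  {4,7}:  v_{4} + v_{7} = v_{0} + v_{2} + v_{5}  so sig = (2; 1,1,1)
  {6,8}:  v_{6} + v_{8} = v_{1} + v_{3} + v_{10}  so sig = (2; 1,1,1)
  {4,8}:  v_{4} + v_{8} = v_{1} + v_{2} + v_{3} + v_{5} + 2·v_{10}  so sig = (2; 1,1,1,1,2)
  {1,8}:  v_{1} + v_{8} = v_{2} + 2·v_{3} + v_{10}  so sig = (2; 1,1,2)
  {3,4}:  v_{3} + v_{4} = 2·v_{1} + v_{5} + v_{10}  so sig = (2; 1,1,2)
  {7,8}:  v_{7} + v_{8} = v_{2} + 2·v_{5} + 2·v_{9}  so sig = (2; 1,2,2)
  {1,7,10}:  v_{1} + v_{7} + v_{10} = 0  so sig = (3; —)
  {0,2,3}:  v_{0} + v_{2} + v_{3} = v_{1}  so sig = (3; 1)
  {1,5,9}:  v_{1} + v_{5} + v_{9} = v_{3}  so sig = (3; 1)
  {6,7,10}:  v_{6} + v_{7} + v_{10} = v_{0}  so sig = (3; 1)
  {3,7,10}:  v_{3} + v_{7} + v_{10} = v_{5} + v_{9}  so sig = (3; 1,1)
  {5,6,9}:  v_{5} + v_{6} + v_{9} = v_{0} + v_{3}  so sig = (3; 1,1)
  {2,3,6}:  v_{2} + v_{3} + v_{6} = 2·v_{1}  so sig = (3; 2)
  {0,2,5,9}:  v_{0} + v_{2} + v_{5} + v_{9} = 0  so sig = (4; —)
  {2,5,6,10}:  v_{2} + v_{5} + v_{6} + v_{10} = v_{4}  so sig = (4; 1)
  {2,3,5,9,10}:  v_{2} + v_{3} + v_{5} + v_{9} + v_{10} = v_{8}  so sig = (5; 1)

Hence PRS(X_Σ) =
    (2; 1)
    (2; 1,1)
    (2; 1,1)
    (2; 1,1,1)
    (2; 1,1,1)
    (2; 1,1,1,1,2)
    (2; 1,1,2)
    (2; 1,1,2)
    (2; 1,2,2)
    (3; —)
    (3; 1)
    (3; 1)
    (3; 1)
    (3; 1,1)
    (3; 1,1)
    (3; 2)
    (4; —)
    (4; 1)
    (5; 1)


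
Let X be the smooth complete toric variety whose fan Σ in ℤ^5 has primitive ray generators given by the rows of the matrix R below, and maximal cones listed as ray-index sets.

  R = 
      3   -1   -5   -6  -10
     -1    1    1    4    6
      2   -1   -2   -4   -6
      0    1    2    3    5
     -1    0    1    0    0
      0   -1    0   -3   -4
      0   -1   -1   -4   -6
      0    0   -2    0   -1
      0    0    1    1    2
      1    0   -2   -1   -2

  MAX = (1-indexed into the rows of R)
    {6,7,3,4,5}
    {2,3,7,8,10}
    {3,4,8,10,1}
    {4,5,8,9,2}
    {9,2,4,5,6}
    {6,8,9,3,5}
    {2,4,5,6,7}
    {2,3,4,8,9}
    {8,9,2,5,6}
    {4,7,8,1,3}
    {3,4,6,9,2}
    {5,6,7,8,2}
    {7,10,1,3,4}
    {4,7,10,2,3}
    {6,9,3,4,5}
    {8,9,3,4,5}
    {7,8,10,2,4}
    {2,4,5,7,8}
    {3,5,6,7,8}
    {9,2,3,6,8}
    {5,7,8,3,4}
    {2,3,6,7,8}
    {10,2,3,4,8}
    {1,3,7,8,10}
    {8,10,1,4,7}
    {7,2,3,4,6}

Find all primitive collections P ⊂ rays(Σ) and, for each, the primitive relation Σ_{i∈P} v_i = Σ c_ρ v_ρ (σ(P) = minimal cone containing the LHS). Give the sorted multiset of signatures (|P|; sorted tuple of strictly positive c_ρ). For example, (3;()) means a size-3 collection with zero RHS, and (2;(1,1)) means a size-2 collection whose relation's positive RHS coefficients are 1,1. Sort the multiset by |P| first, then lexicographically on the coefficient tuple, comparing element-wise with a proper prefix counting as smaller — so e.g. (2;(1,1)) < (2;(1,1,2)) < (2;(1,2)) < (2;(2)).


Δ(Σ) — 10 vertices, 12 min non-faces:

  P = {7,9}:  v_{7} + v_{9} = v_{6}  →  sig = (2;(1))
  P = {1,9}:  v_{1} + v_{9} = v_{3} + v_{10}  →  sig = (2;(1,1))
  P = {9,10}:  v_{9} + v_{10} = v_{2} + v_{3}  →  sig = (2;(1,1))
  P = {1,6}:  v_{1} + v_{6} = v_{3} + v_{7} + v_{10}  →  sig = (2;(1,1,1))
  P = {5,10}:  v_{5} + v_{10} = v_{4} + v_{7} + v_{8}  →  sig = (2;(1,1,1))
  P = {6,10}:  v_{6} + v_{10} = v_{2} + v_{3} + v_{7}  →  sig = (2;(1,1,1))
  P = {1,5}:  v_{1} + v_{5} = v_{3} + 2·v_{4} + 2·v_{7} + 2·v_{8}  →  sig = (2;(1,2,2,2))
  P = {1,2}:  v_{1} + v_{2} = 2·v_{10}  →  sig = (2;(2))
  P = {2,3,5}:  v_{2} + v_{3} + v_{5} = 0  →  sig = (3;())
  P = {4,6,8}:  v_{4} + v_{6} + v_{8} = 0  →  sig = (3;())
  P = {2,3,4,7,8}:  v_{2} + v_{3} + v_{4} + v_{7} + v_{8} = v_{10}  →  sig = (5;(1))
  P = {3,4,7,8,10}:  v_{3} + v_{4} + v_{7} + v_{8} + v_{10} = v_{1}  →  sig = (5;(1))

Signatures (|P|; sorted positive RHS coefficients), sorted:
    |P|=2: 8 collections, coeffs (1), (1,1), (1,1), (1,1,1), (1,1,1), (1,1,1), (1,2,2,2), (2)
    |P|=3: 2 collections, coeffs (), ()
    |P|=5: 2 collections, coeffs (1), (1)


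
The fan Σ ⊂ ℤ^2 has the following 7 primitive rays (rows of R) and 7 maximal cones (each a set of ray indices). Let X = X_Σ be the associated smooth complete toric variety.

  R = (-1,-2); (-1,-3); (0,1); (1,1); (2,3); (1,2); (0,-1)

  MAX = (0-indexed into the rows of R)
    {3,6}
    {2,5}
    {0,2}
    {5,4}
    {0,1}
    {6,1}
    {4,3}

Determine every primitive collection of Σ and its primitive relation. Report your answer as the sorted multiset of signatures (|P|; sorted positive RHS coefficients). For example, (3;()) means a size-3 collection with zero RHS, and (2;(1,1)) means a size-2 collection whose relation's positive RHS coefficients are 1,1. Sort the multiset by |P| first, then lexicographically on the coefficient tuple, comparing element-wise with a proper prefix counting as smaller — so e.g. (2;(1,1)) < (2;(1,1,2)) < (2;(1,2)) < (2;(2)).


Σ has 14 primitive collections:

  P = {0,5}:  v_{0} + v_{5} = 0 ; sig = (2;())
  P = {2,6}:  v_{2} + v_{6} = 0 ; sig = (2;())
  P = {0,3}:  v_{0} + v_{3} = v_{6} ; sig = (2;(1))
  P = {0,4}:  v_{0} + v_{4} = v_{3} ; sig = (2;(1))
  P = {0,6}:  v_{0} + v_{6} = v_{1} ; sig = (2;(1))
  P = {1,2}:  v_{1} + v_{2} = v_{0} ; sig = (2;(1))
  P = {1,5}:  v_{1} + v_{5} = v_{6} ; sig = (2;(1))
  P = {2,3}:  v_{2} + v_{3} = v_{5} ; sig = (2;(1))
  P = {3,5}:  v_{3} + v_{5} = v_{4} ; sig = (2;(1))
  P = {5,6}:  v_{5} + v_{6} = v_{3} ; sig = (2;(1))
  P = {1,4}:  v_{1} + v_{4} = v_{3} + v_{6} ; sig = (2;(1,1))
  P = {1,3}:  v_{1} + v_{3} = 2·v_{6} ; sig = (2;(2))
  P = {2,4}:  v_{2} + v_{4} = 2·v_{5} ; sig = (2;(2))
  P = {4,6}:  v_{4} + v_{6} = 2·v_{3} ; sig = (2;(2))

Sorted signature multiset PRS(X):
    (2;())
    (2;())
    (2;(1))
    (2;(1))
    (2;(1))
    (2;(1))
    (2;(1))
    (2;(1))
    (2;(1))
    (2;(1))
    (2;(1,1))
    (2;(2))
    (2;(2))
    (2;(2))


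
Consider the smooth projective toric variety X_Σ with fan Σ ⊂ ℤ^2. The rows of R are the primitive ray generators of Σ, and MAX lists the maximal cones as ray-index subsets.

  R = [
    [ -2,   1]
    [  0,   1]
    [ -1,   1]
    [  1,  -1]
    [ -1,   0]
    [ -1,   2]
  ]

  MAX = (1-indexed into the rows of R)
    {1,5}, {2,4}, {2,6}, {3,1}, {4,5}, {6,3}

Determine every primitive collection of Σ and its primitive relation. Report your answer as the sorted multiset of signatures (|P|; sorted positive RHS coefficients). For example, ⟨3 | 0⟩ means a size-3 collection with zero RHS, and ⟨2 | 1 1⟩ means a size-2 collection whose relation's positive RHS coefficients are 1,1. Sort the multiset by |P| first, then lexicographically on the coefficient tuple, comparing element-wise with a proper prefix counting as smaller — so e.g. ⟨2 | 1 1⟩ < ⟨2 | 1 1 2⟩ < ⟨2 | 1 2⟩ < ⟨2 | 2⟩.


The 9 primitive collections of Σ (r=6, n=2):

  P = {3,4}:  v_{3} + v_{4} = 0  so sig = ⟨2 | 0⟩
  P = {1,4}:  v_{1} + v_{4} = v_{5}  so sig = ⟨2 | 1⟩
  P = {2,3}:  v_{2} + v_{3} = v_{6}  so sig = ⟨2 | 1⟩
  P = {2,5}:  v_{2} + v_{5} = v_{3}  so sig = ⟨2 | 1⟩
  P = {3,5}:  v_{3} + v_{5} = v_{1}  so sig = ⟨2 | 1⟩
  P = {4,6}:  v_{4} + v_{6} = v_{2}  so sig = ⟨2 | 1⟩
  P = {1,2}:  v_{1} + v_{2} = 2·v_{3}  so sig = ⟨2 | 2⟩
  P = {5,6}:  v_{5} + v_{6} = 2·v_{3}  so sig = ⟨2 | 2⟩
  P = {1,6}:  v_{1} + v_{6} = 3·v_{3}  so sig = ⟨2 | 3⟩

Sorted signature multiset PRS(X):
{ ⟨2 | 0⟩,  ⟨2 | 1⟩ ×5,  ⟨2 | 2⟩ ×2,  ⟨2 | 3⟩ }


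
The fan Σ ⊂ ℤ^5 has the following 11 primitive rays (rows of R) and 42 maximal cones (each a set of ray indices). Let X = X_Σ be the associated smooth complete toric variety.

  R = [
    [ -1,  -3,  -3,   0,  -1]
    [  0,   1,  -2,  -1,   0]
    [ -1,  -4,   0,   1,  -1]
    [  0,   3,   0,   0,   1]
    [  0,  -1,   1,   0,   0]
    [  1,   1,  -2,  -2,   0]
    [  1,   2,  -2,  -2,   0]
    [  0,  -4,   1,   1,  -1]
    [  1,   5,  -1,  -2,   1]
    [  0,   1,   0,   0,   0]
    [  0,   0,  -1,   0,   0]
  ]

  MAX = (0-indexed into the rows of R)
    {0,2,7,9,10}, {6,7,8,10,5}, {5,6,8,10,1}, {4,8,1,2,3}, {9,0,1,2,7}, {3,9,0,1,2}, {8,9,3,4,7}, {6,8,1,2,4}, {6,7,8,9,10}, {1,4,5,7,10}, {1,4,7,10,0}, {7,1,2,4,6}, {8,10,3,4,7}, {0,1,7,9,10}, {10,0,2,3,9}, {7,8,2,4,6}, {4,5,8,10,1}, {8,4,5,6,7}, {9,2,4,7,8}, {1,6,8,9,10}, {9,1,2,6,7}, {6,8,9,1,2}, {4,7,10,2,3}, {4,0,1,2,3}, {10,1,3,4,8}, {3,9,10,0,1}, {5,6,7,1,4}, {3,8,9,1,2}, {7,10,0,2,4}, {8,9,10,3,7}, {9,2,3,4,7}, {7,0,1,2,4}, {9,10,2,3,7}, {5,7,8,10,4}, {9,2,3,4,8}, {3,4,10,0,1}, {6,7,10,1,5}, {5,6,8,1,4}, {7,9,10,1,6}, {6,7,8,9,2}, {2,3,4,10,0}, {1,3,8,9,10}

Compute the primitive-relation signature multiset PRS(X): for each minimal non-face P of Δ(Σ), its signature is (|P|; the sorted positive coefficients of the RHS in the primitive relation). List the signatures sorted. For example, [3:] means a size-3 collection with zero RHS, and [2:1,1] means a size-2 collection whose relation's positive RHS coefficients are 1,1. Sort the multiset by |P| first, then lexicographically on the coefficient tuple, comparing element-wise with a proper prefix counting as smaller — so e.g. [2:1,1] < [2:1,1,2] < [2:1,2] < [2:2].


19 minimal non-faces of Δ(Σ) (on 11 rays):

  P = {5,9}:  v_{5} + v_{9} = v_{6}  so sig = [2:1]
  P = {3,6}:  v_{3} + v_{6} = v_{8} + v_{10}  so sig = [2:1,1]
  P = {0,5}:  v_{0} + v_{5} = 3·v_{1} + v_{4} + v_{7} + v_{10}  so sig = [2:1,1,1,3]
  P = {2,5}:  v_{2} + v_{5} = 2·v_{1} + v_{4} + v_{7}  so sig = [2:1,1,2]
  P = {3,5}:  v_{3} + v_{5} = v_{4} + v_{8} + 2·v_{10}  so sig = [2:1,1,2]
  P = {0,6}:  v_{0} + v_{6} = 3·v_{1} + v_{7}  so sig = [2:1,3]
  P = {0,8}:  v_{0} + v_{8} = 2·v_{1}  so sig = [2:2]
  P = {4,9,10}:  v_{4} + v_{9} + v_{10} = 0  so sig = [3:]
  P = {1,2,10}:  v_{1} + v_{2} + v_{10} = v_{0}  so sig = [3:1]
  P = {1,3,7}:  v_{1} + v_{3} + v_{7} = v_{10}  so sig = [3:1]
  P = {1,7,8}:  v_{1} + v_{7} + v_{8} = v_{6}  so sig = [3:1]
  P = {2,8,10}:  v_{2} + v_{8} + v_{10} = v_{1}  so sig = [3:1]
  P = {4,6,10}:  v_{4} + v_{6} + v_{10} = v_{5}  so sig = [3:1]
  P = {0,4,9}:  v_{0} + v_{4} + v_{9} = v_{1} + v_{2}  so sig = [3:1,1]
  P = {1,4,9}:  v_{1} + v_{4} + v_{9} = v_{2} + v_{8}  so sig = [3:1,1]
  P = {4,6,9}:  v_{4} + v_{6} + v_{9} = v_{2} + v_{7} + 2·v_{8}  so sig = [3:1,1,2]
  P = {0,3,7}:  v_{0} + v_{3} + v_{7} = v_{2} + 2·v_{10}  so sig = [3:1,2]
  P = {2,6,10}:  v_{2} + v_{6} + v_{10} = 2·v_{1} + v_{7}  so sig = [3:1,2]
  P = {2,3,7,8}:  v_{2} + v_{3} + v_{7} + v_{8} = 0  so sig = [4:]

Hence PRS(X_Σ) =
[[2:1], [2:1,1], [2:1,1,1,3], [2:1,1,2], [2:1,1,2], [2:1,3], [2:2], [3:], [3:1], [3:1], [3:1], [3:1], [3:1], [3:1,1], [3:1,1], [3:1,1,2], [3:1,2], [3:1,2], [4:]]
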